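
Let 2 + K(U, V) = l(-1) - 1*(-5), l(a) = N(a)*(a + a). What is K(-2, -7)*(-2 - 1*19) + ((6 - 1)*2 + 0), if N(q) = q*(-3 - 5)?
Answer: 283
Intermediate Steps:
N(q) = -8*q (N(q) = q*(-8) = -8*q)
l(a) = -16*a² (l(a) = (-8*a)*(a + a) = (-8*a)*(2*a) = -16*a²)
K(U, V) = -13 (K(U, V) = -2 + (-16*(-1)² - 1*(-5)) = -2 + (-16*1 + 5) = -2 + (-16 + 5) = -2 - 11 = -13)
K(-2, -7)*(-2 - 1*19) + ((6 - 1)*2 + 0) = -13*(-2 - 1*19) + ((6 - 1)*2 + 0) = -13*(-2 - 19) + (5*2 + 0) = -13*(-21) + (10 + 0) = 273 + 10 = 283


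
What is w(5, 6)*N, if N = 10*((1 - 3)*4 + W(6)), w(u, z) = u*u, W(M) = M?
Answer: -500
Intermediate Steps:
w(u, z) = u**2
N = -20 (N = 10*((1 - 3)*4 + 6) = 10*(-2*4 + 6) = 10*(-8 + 6) = 10*(-2) = -20)
w(5, 6)*N = 5**2*(-20) = 25*(-20) = -500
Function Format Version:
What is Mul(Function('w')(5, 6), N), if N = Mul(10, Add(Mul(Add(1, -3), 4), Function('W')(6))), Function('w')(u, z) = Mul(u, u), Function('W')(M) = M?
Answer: -500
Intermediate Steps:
Function('w')(u, z) = Pow(u, 2)
N = -20 (N = Mul(10, Add(Mul(Add(1, -3), 4), 6)) = Mul(10, Add(Mul(-2, 4), 6)) = Mul(10, Add(-8, 6)) = Mul(10, -2) = -20)
Mul(Function('w')(5, 6), N) = Mul(Pow(5, 2), -20) = Mul(25, -20) = -500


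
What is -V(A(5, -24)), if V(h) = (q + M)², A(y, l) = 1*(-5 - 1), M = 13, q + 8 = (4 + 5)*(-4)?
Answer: -961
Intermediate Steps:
q = -44 (q = -8 + (4 + 5)*(-4) = -8 + 9*(-4) = -8 - 36 = -44)
A(y, l) = -6 (A(y, l) = 1*(-6) = -6)
V(h) = 961 (V(h) = (-44 + 13)² = (-31)² = 961)
-V(A(5, -24)) = -1*961 = -961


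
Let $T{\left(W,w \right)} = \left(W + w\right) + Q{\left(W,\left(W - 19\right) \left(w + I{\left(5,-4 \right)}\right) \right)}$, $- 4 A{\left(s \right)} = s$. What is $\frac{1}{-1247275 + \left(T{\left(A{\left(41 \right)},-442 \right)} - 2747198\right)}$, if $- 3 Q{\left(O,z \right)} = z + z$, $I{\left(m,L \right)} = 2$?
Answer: $- \frac{4}{16014021} \approx -2.4978 \cdot 10^{-7}$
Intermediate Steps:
$Q{\left(O,z \right)} = - \frac{2 z}{3}$ ($Q{\left(O,z \right)} = - \frac{z + z}{3} = - \frac{2 z}{3}$)
$A{\left(s \right)} = - \frac{s}{4}$
$T{\left(W,w \right)} = W + w - \frac{2 \left(-19 + W\right) \left(2 + w\right)}{3}$ ($T{\left(W,w \right)} = \left(W + w\right) - \frac{2 \left(W - 19\right) \left(w + 2\right)}{3} = \left(W + w\right) - \frac{2 \left(-19 + W\right) \left(2 + w\right)}{3} = W + w - \frac{2 \left(-19 + W\right) \left(2 + w\right)}{3}$)
$\frac{1}{-1247275 + \left(T{\left(A{\left(41 \right)},-442 \right)} - 2747198\right)} = \frac{1}{-1247275 - \left(\frac{8259640}{3} + \frac{1}{3} \left(- \frac{1}{4}\right) 41 + \frac{2}{3} \left(\left(- \frac{1}{4}\right) 41\right) \left(-442\right)\right)} = \frac{1}{-1247275 - \frac{11024921}{4}} = \frac{1}{- \frac{16014021}{4}} = - \frac{4}{16014021}$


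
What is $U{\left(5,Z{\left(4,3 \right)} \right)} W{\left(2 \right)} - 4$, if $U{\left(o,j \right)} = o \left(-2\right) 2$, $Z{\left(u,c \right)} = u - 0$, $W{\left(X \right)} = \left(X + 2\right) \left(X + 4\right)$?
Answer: $-484$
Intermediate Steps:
$W{\left(X \right)} = \left(2 + X\right) \left(4 + X\right)$
$Z{\left(u,c \right)} = u$ ($Z{\left(u,c \right)} = u + 0 = u$)
$U{\left(o,j \right)} = - 4 o$ ($U{\left(o,j \right)} = - 2 o 2 = - 4 o$)
$U{\left(5,Z{\left(4,3 \right)} \right)} W{\left(2 \right)} - 4 = \left(-4\right) 5 \left(8 + 2^{2} + 6 \cdot 2\right) - 4 = - 20 \left(8 + 4 + 12\right) - 4 = \left(-20\right) 24 - 4 = -480 - 4 = -484$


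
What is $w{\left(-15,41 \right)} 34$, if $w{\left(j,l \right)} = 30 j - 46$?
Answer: $-16864$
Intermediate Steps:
$w{\left(j,l \right)} = -46 + 30 j$
$w{\left(-15,41 \right)} 34 = \left(-46 + 30 \left(-15\right)\right) 34 = \left(-46 - 450\right) 34 = \left(-496\right) 34 = -16864$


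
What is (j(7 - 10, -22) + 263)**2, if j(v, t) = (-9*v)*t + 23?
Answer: 94864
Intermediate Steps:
j(v, t) = 23 - 9*t*v (j(v, t) = -9*t*v + 23 = 23 - 9*t*v)
(j(7 - 10, -22) + 263)**2 = ((23 - 9*(-22)*(7 - 10)) + 263)**2 = ((23 - 9*(-22)*(-3)) + 263)**2 = ((23 - 594) + 263)**2 = (-571 + 263)**2 = (-308)**2 = 94864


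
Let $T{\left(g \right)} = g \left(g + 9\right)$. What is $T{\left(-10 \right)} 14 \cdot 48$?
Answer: $6720$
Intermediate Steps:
$T{\left(g \right)} = g \left(9 + g\right)$
$T{\left(-10 \right)} 14 \cdot 48 = - 10 \left(9 - 10\right) 14 \cdot 48 = \left(-10\right) \left(-1\right) 14 \cdot 48 = 10 \cdot 14 \cdot 48 = 140 \cdot 48 = 6720$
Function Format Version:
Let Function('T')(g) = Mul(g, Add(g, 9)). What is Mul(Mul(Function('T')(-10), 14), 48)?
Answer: 6720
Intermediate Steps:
Function('T')(g) = Mul(g, Add(9, g))
Mul(Mul(Function('T')(-10), 14), 48) = Mul(Mul(Mul(-10, Add(9, -10)), 14), 48) = Mul(Mul(Mul(-10, -1), 14), 48) = Mul(Mul(10, 14), 48) = Mul(140, 48) = 6720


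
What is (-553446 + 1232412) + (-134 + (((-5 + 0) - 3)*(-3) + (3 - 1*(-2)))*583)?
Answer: 695739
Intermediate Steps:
(-553446 + 1232412) + (-134 + (((-5 + 0) - 3)*(-3) + (3 - 1*(-2)))*583) = 678966 + (-134 + ((-5 - 3)*(-3) + (3 + 2))*583) = 678966 + (-134 + (-8*(-3) + 5)*583) = 678966 + (-134 + (24 + 5)*583) = 678966 + (-134 + 29*583) = 678966 + (-134 + 16907) = 678966 + 16773 = 695739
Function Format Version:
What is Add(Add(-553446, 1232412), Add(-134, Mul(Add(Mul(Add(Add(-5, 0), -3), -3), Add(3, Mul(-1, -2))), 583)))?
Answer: 695739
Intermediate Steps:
Add(Add(-553446, 1232412), Add(-134, Mul(Add(Mul(Add(Add(-5, 0), -3), -3), Add(3, Mul(-1, -2))), 583))) = Add(678966, Add(-134, Mul(Add(Mul(Add(-5, -3), -3), Add(3, 2)), 583))) = Add(678966, Add(-134, Mul(Add(Mul(-8, -3), 5), 583))) = Add(678966, Add(-134, Mul(Add(24, 5), 583))) = Add(678966, Add(-134, Mul(29, 583))) = Add(678966, Add(-134, 16907)) = Add(678966, 16773) = 695739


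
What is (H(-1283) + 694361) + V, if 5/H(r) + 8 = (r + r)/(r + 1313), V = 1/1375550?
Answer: 21967948600423/31637650 ≈ 6.9436e+5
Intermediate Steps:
V = 1/1375550 ≈ 7.2698e-7
H(r) = 5/(-8 + 2*r/(1313 + r)) (H(r) = 5/(-8 + (r + r)/(r + 1313)) = 5/(-8 + (2*r)/(1313 + r)) = 5/(-8 + 2*r/(1313 + r)))
(H(-1283) + 694361) + V = (5*(-1313 - 1*(-1283))/(2*(5252 + 3*(-1283))) + 694361) + 1/1375550 = (5*(-1313 + 1283)/(2*(5252 - 3849)) + 694361) + 1/1375550 = ((5/2)*(-30)/1403 + 694361) + 1/1375550 = ((5/2)*(1/1403)*(-30) + 694361) + 1/1375550 = (-75/1403 + 694361) + 1/1375550 = 974188408/1403 + 1/1375550 = 21967948600423/31637650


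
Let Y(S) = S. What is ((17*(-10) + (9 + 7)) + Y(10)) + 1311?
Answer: 1167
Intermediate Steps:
((17*(-10) + (9 + 7)) + Y(10)) + 1311 = ((17*(-10) + (9 + 7)) + 10) + 1311 = ((-170 + 16) + 10) + 1311 = (-154 + 10) + 1311 = -144 + 1311 = 1167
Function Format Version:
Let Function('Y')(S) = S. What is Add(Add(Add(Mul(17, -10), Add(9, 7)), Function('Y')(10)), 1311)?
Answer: 1167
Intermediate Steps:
Add(Add(Add(Mul(17, -10), Add(9, 7)), Function('Y')(10)), 1311) = Add(Add(Add(Mul(17, -10), Add(9, 7)), 10), 1311) = Add(Add(Add(-170, 16), 10), 1311) = Add(Add(-154, 10), 1311) = Add(-144, 1311) = 1167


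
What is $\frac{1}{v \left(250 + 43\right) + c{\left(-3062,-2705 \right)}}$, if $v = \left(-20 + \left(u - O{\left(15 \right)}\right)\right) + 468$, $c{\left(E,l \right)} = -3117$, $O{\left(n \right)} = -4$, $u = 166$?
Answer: $\frac{1}{177957} \approx 5.6193 \cdot 10^{-6}$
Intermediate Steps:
$v = 618$ ($v = \left(-20 + \left(166 - -4\right)\right) + 468 = \left(-20 + \left(166 + 4\right)\right) + 468 = \left(-20 + 170\right) + 468 = 150 + 468 = 618$)
$\frac{1}{v \left(250 + 43\right) + c{\left(-3062,-2705 \right)}} = \frac{1}{618 \left(250 + 43\right) - 3117} = \frac{1}{618 \cdot 293 - 3117} = \frac{1}{181074 - 3117} = \frac{1}{177957}$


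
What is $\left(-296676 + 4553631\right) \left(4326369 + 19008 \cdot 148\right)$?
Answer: $30392755841115$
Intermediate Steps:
$\left(-296676 + 4553631\right) \left(4326369 + 19008 \cdot 148\right) = 4256955 \left(4326369 + 2813184\right) = 4256955 \cdot 7139553 = 30392755841115$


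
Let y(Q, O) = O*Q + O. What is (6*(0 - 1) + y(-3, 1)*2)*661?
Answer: -6610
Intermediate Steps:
y(Q, O) = O + O*Q
(6*(0 - 1) + y(-3, 1)*2)*661 = (6*(0 - 1) + (1*(1 - 3))*2)*661 = (6*(-1) + (1*(-2))*2)*661 = (-6 - 2*2)*661 = (-6 - 4)*661 = -10*661 = -6610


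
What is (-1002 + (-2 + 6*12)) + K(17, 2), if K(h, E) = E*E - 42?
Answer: -970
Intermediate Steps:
K(h, E) = -42 + E² (K(h, E) = E² - 42 = -42 + E²)
(-1002 + (-2 + 6*12)) + K(17, 2) = (-1002 + (-2 + 6*12)) + (-42 + 2²) = (-1002 + (-2 + 72)) + (-42 + 4) = (-1002 + 70) - 38 = -932 - 38 = -970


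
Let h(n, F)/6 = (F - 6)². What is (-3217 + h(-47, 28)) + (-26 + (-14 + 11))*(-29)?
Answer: 528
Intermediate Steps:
h(n, F) = 6*(-6 + F)² (h(n, F) = 6*(F - 6)² = 6*(-6 + F)²)
(-3217 + h(-47, 28)) + (-26 + (-14 + 11))*(-29) = (-3217 + 6*(-6 + 28)²) + (-26 + (-14 + 11))*(-29) = (-3217 + 6*22²) + (-26 - 3)*(-29) = (-3217 + 6*484) - 29*(-29) = (-3217 + 2904) + 841 = -313 + 841 = 528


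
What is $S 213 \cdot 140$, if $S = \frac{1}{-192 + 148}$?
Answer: $- \frac{7455}{11} \approx -677.73$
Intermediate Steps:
$S = - \frac{1}{44}$ ($S = \frac{1}{-44} = - \frac{1}{44} \approx -0.022727$)
$S 213 \cdot 140 = \left(- \frac{1}{44}\right) 213 \cdot 140 = \left(- \frac{213}{44}\right) 140 = - \frac{7455}{11}$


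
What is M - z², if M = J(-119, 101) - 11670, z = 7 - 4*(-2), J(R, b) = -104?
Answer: -11999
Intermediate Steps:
z = 15 (z = 7 + 8 = 15)
M = -11774 (M = -104 - 11670 = -11774)
M - z² = -11774 - 1*15² = -11774 - 1*225 = -11774 - 225 = -11999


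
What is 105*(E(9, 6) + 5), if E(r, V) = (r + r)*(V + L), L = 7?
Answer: 25095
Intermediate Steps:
E(r, V) = 2*r*(7 + V) (E(r, V) = (r + r)*(V + 7) = (2*r)*(7 + V) = 2*r*(7 + V))
105*(E(9, 6) + 5) = 105*(2*9*(7 + 6) + 5) = 105*(2*9*13 + 5) = 105*(234 + 5) = 105*239 = 25095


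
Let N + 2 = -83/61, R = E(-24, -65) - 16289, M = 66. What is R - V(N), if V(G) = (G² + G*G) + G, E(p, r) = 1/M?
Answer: -4005068603/245586 ≈ -16308.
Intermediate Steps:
E(p, r) = 1/66
R = -1075073/66 (R = 1/66 - 16289 = -1075073/66 ≈ -16289.)
N = -205/61 (N = -2 - 83/61 = -205/61 ≈ -3.3607)
V(G) = G + 2*G² (V(G) = (G² + G²) + G = 2*G² + G = G + 2*G²)
R - V(N) = -1075073/66 - (-205)*(1 + 2*(-205/61))/61 = -1075073/66 - (-205)*(1 - 410/61)/61 = -1075073/66 - (-205)*(-349)/(61*61) = -1075073/66 - 1*71545/3721 = -1075073/66 - 71545/3721 = -4005068603/245586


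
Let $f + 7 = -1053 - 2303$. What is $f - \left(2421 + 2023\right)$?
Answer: $-7807$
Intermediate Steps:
$f = -3363$ ($f = -7 - 3356 = -3363$)
$f - \left(2421 + 2023\right) = -3363 - \left(2421 + 2023\right) = -3363 - 4444 = -7807$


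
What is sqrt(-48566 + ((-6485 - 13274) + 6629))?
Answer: 16*I*sqrt(241) ≈ 248.39*I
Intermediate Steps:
sqrt(-48566 + ((-6485 - 13274) + 6629)) = sqrt(-48566 + (-19759 + 6629)) = sqrt(-48566 - 13130) = sqrt(-61696) = 16*I*sqrt(241)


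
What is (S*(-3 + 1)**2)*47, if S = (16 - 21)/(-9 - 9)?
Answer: 470/9 ≈ 52.222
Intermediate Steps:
S = 5/18 (S = -5/(-18) = -5*(-1/18) = 5/18 ≈ 0.27778)
(S*(-3 + 1)**2)*47 = (5*(-3 + 1)**2/18)*47 = ((5/18)*(-2)**2)*47 = ((5/18)*4)*47 = (10/9)*47 = 470/9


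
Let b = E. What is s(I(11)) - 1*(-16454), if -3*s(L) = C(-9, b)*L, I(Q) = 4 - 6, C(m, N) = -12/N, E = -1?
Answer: 16462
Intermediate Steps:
b = -1
I(Q) = -2
s(L) = -4*L (s(L) = -(-12/(-1))*L/3 = -(-12*(-1))*L/3 = -4*L)
s(I(11)) - 1*(-16454) = -4*(-2) - 1*(-16454) = 8 + 16454 = 16462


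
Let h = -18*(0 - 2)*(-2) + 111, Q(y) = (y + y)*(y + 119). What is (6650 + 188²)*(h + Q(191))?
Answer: 4974567246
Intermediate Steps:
Q(y) = 2*y*(119 + y) (Q(y) = (2*y)*(119 + y) = 2*y*(119 + y))
h = 39 (h = -(-36)*(-2) + 111 = -18*4 + 111 = -72 + 111 = 39)
(6650 + 188²)*(h + Q(191)) = (6650 + 188²)*(39 + 2*191*(119 + 191)) = (6650 + 35344)*(39 + 2*191*310) = 41994*(39 + 118420) = 41994*118459 = 4974567246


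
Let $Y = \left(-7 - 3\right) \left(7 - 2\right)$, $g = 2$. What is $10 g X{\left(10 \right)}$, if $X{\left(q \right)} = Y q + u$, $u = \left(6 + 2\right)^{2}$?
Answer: $-8720$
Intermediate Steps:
$u = 64$ ($u = 8^{2} = 64$)
$Y = -50$ ($Y = \left(-10\right) 5 = -50$)
$X{\left(q \right)} = 64 - 50 q$ ($X{\left(q \right)} = - 50 q + 64 = 64 - 50 q$)
$10 g X{\left(10 \right)} = 10 \cdot 2 \left(64 - 500\right) = 20 \left(64 - 500\right) = 20 \left(-436\right) = -8720$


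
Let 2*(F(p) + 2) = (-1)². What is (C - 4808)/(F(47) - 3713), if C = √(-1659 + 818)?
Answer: 9616/7429 - 58*I/7429 ≈ 1.2944 - 0.0078072*I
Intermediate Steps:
F(p) = -3/2 (F(p) = -2 + (½)*(-1)² = -2 + (½)*1 = -2 + ½ = -3/2)
C = 29*I (C = √(-841) = 29*I ≈ 29.0*I)
(C - 4808)/(F(47) - 3713) = (29*I - 4808)/(-3/2 - 3713) = (-4808 + 29*I)/(-7429/2) = (-4808 + 29*I)*(-2/7429) = 9616/7429 - 58*I/7429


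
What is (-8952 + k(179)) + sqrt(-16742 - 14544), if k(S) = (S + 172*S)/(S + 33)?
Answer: -1866857/212 + I*sqrt(31286) ≈ -8805.9 + 176.88*I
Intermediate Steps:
k(S) = 173*S/(33 + S) (k(S) = (173*S)/(33 + S) = 173*S/(33 + S))
(-8952 + k(179)) + sqrt(-16742 - 14544) = (-8952 + 173*179/(33 + 179)) + sqrt(-16742 - 14544) = (-8952 + 173*179/212) + sqrt(-31286) = (-8952 + 173*179*(1/212)) + I*sqrt(31286) = (-8952 + 30967/212) + I*sqrt(31286) = -1866857/212 + I*sqrt(31286)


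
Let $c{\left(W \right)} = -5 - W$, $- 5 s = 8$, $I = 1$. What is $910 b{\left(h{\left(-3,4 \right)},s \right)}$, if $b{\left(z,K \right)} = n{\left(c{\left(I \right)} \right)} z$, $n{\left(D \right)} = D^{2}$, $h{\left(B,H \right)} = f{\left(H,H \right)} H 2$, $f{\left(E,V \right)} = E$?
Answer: $1048320$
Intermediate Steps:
$h{\left(B,H \right)} = 2 H^{2}$ ($h{\left(B,H \right)} = H H 2 = H^{2} \cdot 2 = 2 H^{2}$)
$s = - \frac{8}{5}$ ($s = \left(- \frac{1}{5}\right) 8 = - \frac{8}{5} \approx -1.6$)
$b{\left(z,K \right)} = 36 z$ ($b{\left(z,K \right)} = \left(-5 - 1\right)^{2} z = \left(-6\right)^{2} z = 36 z$)
$910 b{\left(h{\left(-3,4 \right)},s \right)} = 910 \cdot 36 \cdot 2 \cdot 4^{2} = 910 \cdot 36 \cdot 2 \cdot 16 = 910 \cdot 36 \cdot 32 = 910 \cdot 1152 = 1048320$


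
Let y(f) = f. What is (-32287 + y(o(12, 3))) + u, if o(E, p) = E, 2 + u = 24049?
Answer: -8228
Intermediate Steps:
u = 24047 (u = -2 + 24049 = 24047)
(-32287 + y(o(12, 3))) + u = (-32287 + 12) + 24047 = -32275 + 24047 = -8228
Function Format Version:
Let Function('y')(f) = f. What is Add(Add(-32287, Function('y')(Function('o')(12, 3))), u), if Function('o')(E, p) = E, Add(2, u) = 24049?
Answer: -8228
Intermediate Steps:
u = 24047 (u = Add(-2, 24049) = 24047)
Add(Add(-32287, Function('y')(Function('o')(12, 3))), u) = Add(Add(-32287, 12), 24047) = Add(-32275, 24047) = -8228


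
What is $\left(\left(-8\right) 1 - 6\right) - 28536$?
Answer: $-28550$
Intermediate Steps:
$\left(\left(-8\right) 1 - 6\right) - 28536 = \left(-8 - 6\right) - 28536 = -14 - 28536 = -28550$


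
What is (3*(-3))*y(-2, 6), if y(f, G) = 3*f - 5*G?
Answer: 324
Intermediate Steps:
y(f, G) = -5*G + 3*f
(3*(-3))*y(-2, 6) = (3*(-3))*(-5*6 + 3*(-2)) = -9*(-30 - 6) = -9*(-36) = 324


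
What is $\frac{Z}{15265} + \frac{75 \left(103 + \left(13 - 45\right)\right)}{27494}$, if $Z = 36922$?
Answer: $\frac{1096419593}{419695910} \approx 2.6124$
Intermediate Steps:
$\frac{Z}{15265} + \frac{75 \left(103 + \left(13 - 45\right)\right)}{27494} = \frac{36922}{15265} + \frac{75 \left(103 + \left(13 - 45\right)\right)}{27494} = 36922 \cdot \frac{1}{15265} + 75 \left(103 + \left(13 - 45\right)\right) \frac{1}{27494} = \frac{36922}{15265} + 75 \left(103 - 32\right) \frac{1}{27494} = \frac{36922}{15265} + 75 \cdot 71 \cdot \frac{1}{27494} = \frac{36922}{15265} + 5325 \cdot \frac{1}{27494} = \frac{36922}{15265} + \frac{5325}{27494} = \frac{1096419593}{419695910}$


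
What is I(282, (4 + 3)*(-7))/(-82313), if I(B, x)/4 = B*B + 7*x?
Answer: -316724/82313 ≈ -3.8478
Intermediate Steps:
I(B, x) = 4*B**2 + 28*x (I(B, x) = 4*(B*B + 7*x) = 4*(B**2 + 7*x) = 4*B**2 + 28*x)
I(282, (4 + 3)*(-7))/(-82313) = (4*282**2 + 28*((4 + 3)*(-7)))/(-82313) = (4*79524 + 28*(7*(-7)))*(-1/82313) = (318096 + 28*(-49))*(-1/82313) = (318096 - 1372)*(-1/82313) = 316724*(-1/82313) = -316724/82313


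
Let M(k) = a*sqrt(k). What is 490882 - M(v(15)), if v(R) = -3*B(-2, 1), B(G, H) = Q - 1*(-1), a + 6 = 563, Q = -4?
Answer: 489211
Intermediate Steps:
a = 557 (a = -6 + 563 = 557)
B(G, H) = -3 (B(G, H) = -4 - 1*(-1) = -4 + 1 = -3)
v(R) = 9 (v(R) = -3*(-3) = 9)
M(k) = 557*sqrt(k)
490882 - M(v(15)) = 490882 - 557*sqrt(9) = 490882 - 557*3 = 490882 - 1*1671 = 490882 - 1671 = 489211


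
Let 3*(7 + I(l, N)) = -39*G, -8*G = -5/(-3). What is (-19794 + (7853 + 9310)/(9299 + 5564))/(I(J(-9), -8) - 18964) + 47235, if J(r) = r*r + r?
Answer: 319609332479811/6766217257 ≈ 47236.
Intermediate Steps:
G = -5/24 (G = -(-5)/(8*(-3)) = -(-5)*(-1)/(8*3) = -⅛*5/3 = -5/24 ≈ -0.20833)
J(r) = r + r² (J(r) = r² + r = r + r²)
I(l, N) = -103/24 (I(l, N) = -7 + (-39*(-5/24))/3 = -7 + (⅓)*(65/8) = -7 + 65/24 = -103/24)
(-19794 + (7853 + 9310)/(9299 + 5564))/(I(J(-9), -8) - 18964) + 47235 = (-19794 + (7853 + 9310)/(9299 + 5564))/(-103/24 - 18964) + 47235 = (-19794 + 17163/14863)/(-455239/24) + 47235 = (-19794 + 17163*(1/14863))*(-24/455239) + 47235 = (-19794 + 17163/14863)*(-24/455239) + 47235 = -294181059/14863*(-24/455239) + 47235 = 7060345416/6766217257 + 47235 = 319609332479811/6766217257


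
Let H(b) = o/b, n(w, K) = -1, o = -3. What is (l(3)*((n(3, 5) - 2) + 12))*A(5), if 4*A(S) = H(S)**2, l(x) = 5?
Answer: 81/20 ≈ 4.0500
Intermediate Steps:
H(b) = -3/b
A(S) = 9/(4*S**2) (A(S) = (-3/S)**2/4 = (9/S**2)/4 = 9/(4*S**2))
(l(3)*((n(3, 5) - 2) + 12))*A(5) = (5*((-1 - 2) + 12))*((9/4)/5**2) = (5*(-3 + 12))*((9/4)*(1/25)) = (5*9)*(9/100) = 45*(9/100) = 81/20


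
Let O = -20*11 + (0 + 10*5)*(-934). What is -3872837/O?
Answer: 3872837/46920 ≈ 82.541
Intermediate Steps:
O = -46920 (O = -220 + (0 + 50)*(-934) = -220 + 50*(-934) = -220 - 46700 = -46920)
-3872837/O = -3872837/(-46920) = -3872837*(-1/46920) = 3872837/46920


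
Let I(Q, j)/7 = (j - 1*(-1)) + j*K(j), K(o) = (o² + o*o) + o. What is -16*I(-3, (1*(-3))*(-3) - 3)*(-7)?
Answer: 372400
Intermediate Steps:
K(o) = o + 2*o² (K(o) = (o² + o²) + o = 2*o² + o = o + 2*o²)
I(Q, j) = 7 + 7*j + 7*j²*(1 + 2*j) (I(Q, j) = 7*((j - 1*(-1)) + j*(j*(1 + 2*j))) = 7*((j + 1) + j²*(1 + 2*j)) = 7*((1 + j) + j²*(1 + 2*j)) = 7*(1 + j + j²*(1 + 2*j)) = 7 + 7*j + 7*j²*(1 + 2*j))
-16*I(-3, (1*(-3))*(-3) - 3)*(-7) = -16*(7 + 7*((1*(-3))*(-3) - 3) + 7*((1*(-3))*(-3) - 3)²*(1 + 2*((1*(-3))*(-3) - 3)))*(-7) = -16*(7 + 7*(-3*(-3) - 3) + 7*(-3*(-3) - 3)²*(1 + 2*(-3*(-3) - 3)))*(-7) = -16*(7 + 7*(9 - 3) + 7*(9 - 3)²*(1 + 2*(9 - 3)))*(-7) = -16*(7 + 7*6 + 7*6²*(1 + 2*6))*(-7) = -16*(7 + 42 + 7*36*(1 + 12))*(-7) = -16*(7 + 42 + 7*36*13)*(-7) = -16*(7 + 42 + 3276)*(-7) = -16*3325*(-7) = -53200*(-7) = 372400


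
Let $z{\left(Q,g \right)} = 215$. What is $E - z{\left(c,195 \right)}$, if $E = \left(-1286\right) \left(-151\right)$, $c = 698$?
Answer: $193971$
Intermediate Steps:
$E = 194186$
$E - z{\left(c,195 \right)} = 194186 - 215 = 193971$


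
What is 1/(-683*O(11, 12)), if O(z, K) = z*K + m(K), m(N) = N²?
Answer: -1/188508 ≈ -5.3048e-6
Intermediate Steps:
O(z, K) = K² + K*z (O(z, K) = z*K + K² = K*z + K² = K² + K*z)
1/(-683*O(11, 12)) = 1/(-8196*(12 + 11)) = 1/(-8196*23) = 1/(-683*276) = 1/(-188508) = -1/188508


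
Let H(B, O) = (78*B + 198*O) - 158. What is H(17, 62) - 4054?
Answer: 9390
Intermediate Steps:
H(B, O) = -158 + 78*B + 198*O
H(17, 62) - 4054 = (-158 + 78*17 + 198*62) - 4054 = (-158 + 1326 + 12276) - 4054 = 13444 - 4054 = 9390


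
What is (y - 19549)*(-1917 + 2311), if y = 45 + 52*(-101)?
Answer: -9753864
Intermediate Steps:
y = -5207 (y = 45 - 5252 = -5207)
(y - 19549)*(-1917 + 2311) = (-5207 - 19549)*(-1917 + 2311) = -24756*394 = -9753864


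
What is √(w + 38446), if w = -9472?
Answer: √28974 ≈ 170.22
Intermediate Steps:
√(w + 38446) = √(-9472 + 38446) = √28974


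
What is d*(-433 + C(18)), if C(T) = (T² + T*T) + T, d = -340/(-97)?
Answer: 79220/97 ≈ 816.70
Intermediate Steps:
d = 340/97 (d = -340*(-1/97) = 340/97 ≈ 3.5052)
C(T) = T + 2*T² (C(T) = (T² + T²) + T = 2*T² + T = T + 2*T²)
d*(-433 + C(18)) = 340*(-433 + 18*(1 + 2*18))/97 = 340*(-433 + 18*(1 + 36))/97 = 340*(-433 + 18*37)/97 = 340*(-433 + 666)/97 = (340/97)*233 = 79220/97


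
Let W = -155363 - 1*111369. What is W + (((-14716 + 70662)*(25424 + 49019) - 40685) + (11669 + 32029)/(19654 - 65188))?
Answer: 31604243729046/7589 ≈ 4.1645e+9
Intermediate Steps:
W = -266732 (W = -155363 - 111369 = -266732)
W + (((-14716 + 70662)*(25424 + 49019) - 40685) + (11669 + 32029)/(19654 - 65188)) = -266732 + (((-14716 + 70662)*(25424 + 49019) - 40685) + (11669 + 32029)/(19654 - 65188)) = -266732 + ((55946*74443 - 40685) + 43698/(-45534)) = -266732 + ((4164788078 - 40685) + 43698*(-1/45534)) = -266732 + (4164747393 - 7283/7589) = -266732 + 31606267958194/7589 = 31604243729046/7589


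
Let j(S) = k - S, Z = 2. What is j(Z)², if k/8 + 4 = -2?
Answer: 2500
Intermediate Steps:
k = -48 (k = -32 + 8*(-2) = -32 - 16 = -48)
j(S) = -48 - S
j(Z)² = (-48 - 1*2)² = (-48 - 2)² = (-50)² = 2500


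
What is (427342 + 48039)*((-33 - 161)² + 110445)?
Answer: 70394893861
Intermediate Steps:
(427342 + 48039)*((-33 - 161)² + 110445) = 475381*((-194)² + 110445) = 475381*(37636 + 110445) = 475381*148081 = 70394893861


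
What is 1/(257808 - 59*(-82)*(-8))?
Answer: 1/219104 ≈ 4.5640e-6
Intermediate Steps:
1/(257808 - 59*(-82)*(-8)) = 1/(257808 + 4838*(-8)) = 1/(257808 - 38704) = 1/219104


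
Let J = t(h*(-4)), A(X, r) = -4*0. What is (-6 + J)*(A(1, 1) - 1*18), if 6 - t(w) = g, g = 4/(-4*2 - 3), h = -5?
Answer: -72/11 ≈ -6.5455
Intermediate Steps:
A(X, r) = 0
g = -4/11 (g = 4/(-8 - 3) = 4/(-11) = 4*(-1/11) = -4/11 ≈ -0.36364)
t(w) = 70/11 (t(w) = 6 - 1*(-4/11) = 6 + 4/11 = 70/11)
J = 70/11 ≈ 6.3636
(-6 + J)*(A(1, 1) - 1*18) = (-6 + 70/11)*(0 - 1*18) = 4*(0 - 18)/11 = (4/11)*(-18) = -72/11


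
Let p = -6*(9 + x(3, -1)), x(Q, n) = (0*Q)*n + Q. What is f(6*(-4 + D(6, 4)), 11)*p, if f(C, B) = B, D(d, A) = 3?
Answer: -792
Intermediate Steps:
x(Q, n) = Q (x(Q, n) = 0*n + Q = 0 + Q = Q)
p = -72 (p = -6*(9 + 3) = -6*12 = -72)
f(6*(-4 + D(6, 4)), 11)*p = 11*(-72) = -792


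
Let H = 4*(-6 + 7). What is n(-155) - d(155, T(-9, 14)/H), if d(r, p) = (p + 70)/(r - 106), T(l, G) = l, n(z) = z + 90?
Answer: -13011/196 ≈ -66.383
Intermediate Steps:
n(z) = 90 + z
H = 4 (H = 4*1 = 4)
d(r, p) = (70 + p)/(-106 + r)
n(-155) - d(155, T(-9, 14)/H) = (90 - 155) - (70 - 9/4)/(-106 + 155) = -65 - (70 - 9*¼)/49 = -65 - (70 - 9/4)/49 = -65 - 271/(49*4) = -65 - 1*271/196 = -65 - 271/196 = -13011/196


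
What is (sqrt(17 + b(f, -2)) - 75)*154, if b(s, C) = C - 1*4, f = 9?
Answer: -11550 + 154*sqrt(11) ≈ -11039.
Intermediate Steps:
b(s, C) = -4 + C (b(s, C) = C - 4 = -4 + C)
(sqrt(17 + b(f, -2)) - 75)*154 = (sqrt(17 + (-4 - 2)) - 75)*154 = (sqrt(17 - 6) - 75)*154 = (sqrt(11) - 75)*154 = (-75 + sqrt(11))*154 = -11550 + 154*sqrt(11)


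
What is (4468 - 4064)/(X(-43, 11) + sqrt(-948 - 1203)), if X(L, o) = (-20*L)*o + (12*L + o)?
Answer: 100495/2227616 - 101*I*sqrt(239)/6682848 ≈ 0.045113 - 0.00023365*I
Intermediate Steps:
X(L, o) = o + 12*L - 20*L*o (X(L, o) = -20*L*o + (o + 12*L) = o + 12*L - 20*L*o)
(4468 - 4064)/(X(-43, 11) + sqrt(-948 - 1203)) = (4468 - 4064)/((11 + 12*(-43) - 20*(-43)*11) + sqrt(-948 - 1203)) = 404/((11 - 516 + 9460) + sqrt(-2151)) = 404/(8955 + 3*I*sqrt(239))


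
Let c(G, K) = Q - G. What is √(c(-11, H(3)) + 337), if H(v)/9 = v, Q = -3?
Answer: √345 ≈ 18.574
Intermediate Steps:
H(v) = 9*v
c(G, K) = -3 - G
√(c(-11, H(3)) + 337) = √((-3 - 1*(-11)) + 337) = √((-3 + 11) + 337) = √(8 + 337) = √345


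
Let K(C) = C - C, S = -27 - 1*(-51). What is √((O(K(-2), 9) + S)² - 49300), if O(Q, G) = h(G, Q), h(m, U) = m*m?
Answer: 5*I*√1531 ≈ 195.64*I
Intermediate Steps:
S = 24 (S = -27 + 51 = 24)
h(m, U) = m²
K(C) = 0
O(Q, G) = G²
√((O(K(-2), 9) + S)² - 49300) = √((9² + 24)² - 49300) = √((81 + 24)² - 49300) = √(105² - 49300) = √(11025 - 49300) = √(-38275) = 5*I*√1531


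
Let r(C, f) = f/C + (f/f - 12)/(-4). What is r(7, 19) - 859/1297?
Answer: 174389/36316 ≈ 4.8020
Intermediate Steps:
r(C, f) = 11/4 + f/C (r(C, f) = f/C + (1 - 12)*(-¼) = f/C - 11*(-¼) = f/C + 11/4 = 11/4 + f/C)
r(7, 19) - 859/1297 = (11/4 + 19/7) - 859/1297 = 153/28 - 859/1297 = 174389/36316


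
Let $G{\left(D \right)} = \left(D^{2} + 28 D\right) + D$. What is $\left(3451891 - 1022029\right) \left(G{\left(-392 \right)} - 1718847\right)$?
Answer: $-3830801365962$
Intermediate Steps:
$G{\left(D \right)} = D^{2} + 29 D$
$\left(3451891 - 1022029\right) \left(G{\left(-392 \right)} - 1718847\right) = \left(3451891 - 1022029\right) \left(- 392 \left(29 - 392\right) - 1718847\right) = 2429862 \left(\left(-392\right) \left(-363\right) - 1718847\right) = 2429862 \left(142296 - 1718847\right) = 2429862 \left(-1576551\right) = -3830801365962$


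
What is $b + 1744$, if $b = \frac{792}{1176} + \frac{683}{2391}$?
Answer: $\frac{204437666}{117159} \approx 1745.0$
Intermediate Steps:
$b = \frac{112370}{117159}$ ($b = 792 \cdot \frac{1}{1176} + 683 \cdot \frac{1}{2391} = \frac{33}{49} + \frac{683}{2391} = \frac{112370}{117159} \approx 0.95912$)
$b + 1744 = \frac{112370}{117159} + 1744 = \frac{204437666}{117159}$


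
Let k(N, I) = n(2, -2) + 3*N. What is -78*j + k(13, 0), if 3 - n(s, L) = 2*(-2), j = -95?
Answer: 7456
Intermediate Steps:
n(s, L) = 7 (n(s, L) = 3 - 2*(-2) = 3 - 1*(-4) = 3 + 4 = 7)
k(N, I) = 7 + 3*N
-78*j + k(13, 0) = -78*(-95) + (7 + 3*13) = 7410 + (7 + 39) = 7410 + 46 = 7456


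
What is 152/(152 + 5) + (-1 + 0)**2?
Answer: 309/157 ≈ 1.9682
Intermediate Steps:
152/(152 + 5) + (-1 + 0)**2 = 152/157 + (-1)**2 = (1/157)*152 + 1 = 152/157 + 1 = 309/157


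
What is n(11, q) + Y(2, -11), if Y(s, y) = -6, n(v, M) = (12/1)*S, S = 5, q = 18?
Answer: 54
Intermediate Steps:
n(v, M) = 60 (n(v, M) = (12/1)*5 = (12*1)*5 = 12*5 = 60)
n(11, q) + Y(2, -11) = 60 - 6 = 54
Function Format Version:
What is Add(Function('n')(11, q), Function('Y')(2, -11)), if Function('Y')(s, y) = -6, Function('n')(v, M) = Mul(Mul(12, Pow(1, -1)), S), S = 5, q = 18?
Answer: 54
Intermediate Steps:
Function('n')(v, M) = 60 (Function('n')(v, M) = Mul(Mul(12, Pow(1, -1)), 5) = Mul(Mul(12, 1), 5) = Mul(12, 5) = 60)
Add(Function('n')(11, q), Function('Y')(2, -11)) = Add(60, -6) = 54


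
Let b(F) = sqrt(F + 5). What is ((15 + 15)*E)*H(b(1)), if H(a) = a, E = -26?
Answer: -780*sqrt(6) ≈ -1910.6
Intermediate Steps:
b(F) = sqrt(5 + F)
((15 + 15)*E)*H(b(1)) = ((15 + 15)*(-26))*sqrt(5 + 1) = (30*(-26))*sqrt(6) = -780*sqrt(6)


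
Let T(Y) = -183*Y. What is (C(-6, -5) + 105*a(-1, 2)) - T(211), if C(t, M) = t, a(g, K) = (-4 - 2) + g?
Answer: 37872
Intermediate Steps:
a(g, K) = -6 + g
(C(-6, -5) + 105*a(-1, 2)) - T(211) = (-6 + 105*(-6 - 1)) - (-183)*211 = (-6 + 105*(-7)) - 1*(-38613) = (-6 - 735) + 38613 = -741 + 38613 = 37872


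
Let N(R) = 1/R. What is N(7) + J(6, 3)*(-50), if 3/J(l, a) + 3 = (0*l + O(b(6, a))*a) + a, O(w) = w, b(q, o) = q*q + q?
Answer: -22/21 ≈ -1.0476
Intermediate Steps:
b(q, o) = q + q² (b(q, o) = q² + q = q + q²)
J(l, a) = 3/(-3 + 43*a) (J(l, a) = 3/(-3 + ((0*l + (6*(1 + 6))*a) + a)) = 3/(-3 + ((0 + (6*7)*a) + a)) = 3/(-3 + ((0 + 42*a) + a)) = 3/(-3 + (42*a + a)) = 3/(-3 + 43*a))
N(7) + J(6, 3)*(-50) = 1/7 + (3/(-3 + 43*3))*(-50) = ⅐ + (3/(-3 + 129))*(-50) = ⅐ + (3/126)*(-50) = ⅐ + (3*(1/126))*(-50) = ⅐ + (1/42)*(-50) = ⅐ - 25/21 = -22/21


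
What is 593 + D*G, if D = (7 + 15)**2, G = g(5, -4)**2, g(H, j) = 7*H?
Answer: 593493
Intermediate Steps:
G = 1225 (G = (7*5)**2 = 35**2 = 1225)
D = 484 (D = 22**2 = 484)
593 + D*G = 593 + 484*1225 = 593 + 592900 = 593493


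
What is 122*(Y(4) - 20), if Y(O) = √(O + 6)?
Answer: -2440 + 122*√10 ≈ -2054.2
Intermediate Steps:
Y(O) = √(6 + O)
122*(Y(4) - 20) = 122*(√(6 + 4) - 20) = 122*(√10 - 20) = 122*(-20 + √10) = -2440 + 122*√10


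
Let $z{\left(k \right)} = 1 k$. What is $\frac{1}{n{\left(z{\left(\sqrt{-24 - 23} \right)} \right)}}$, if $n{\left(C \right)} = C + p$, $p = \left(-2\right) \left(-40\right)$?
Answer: $\frac{80}{6447} - \frac{i \sqrt{47}}{6447} \approx 0.012409 - 0.0010634 i$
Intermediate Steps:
$z{\left(k \right)} = k$
$p = 80$
$n{\left(C \right)} = 80 + C$ ($n{\left(C \right)} = C + 80 = 80 + C$)
$\frac{1}{n{\left(z{\left(\sqrt{-24 - 23} \right)} \right)}} = \frac{1}{80 + \sqrt{-24 - 23}} = \frac{1}{80 + \sqrt{-47}} = \frac{1}{80 + i \sqrt{47}}$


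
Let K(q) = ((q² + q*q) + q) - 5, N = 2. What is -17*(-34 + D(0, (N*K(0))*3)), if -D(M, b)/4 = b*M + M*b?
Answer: 578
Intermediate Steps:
K(q) = -5 + q + 2*q² (K(q) = ((q² + q²) + q) - 5 = (2*q² + q) - 5 = (q + 2*q²) - 5 = -5 + q + 2*q²)
D(M, b) = -8*M*b (D(M, b) = -4*(b*M + M*b) = -4*(M*b + M*b) = -8*M*b)
-17*(-34 + D(0, (N*K(0))*3)) = -17*(-34 - 8*0*(2*(-5 + 0 + 2*0²))*3) = -17*(-34 - 8*0*(2*(-5 + 0 + 2*0))*3) = -17*(-34 - 8*0*(2*(-5 + 0 + 0))*3) = -17*(-34 - 8*0*(2*(-5))*3) = -17*(-34 - 8*0*(-10*3)) = -17*(-34 - 8*0*(-30)) = -17*(-34 + 0) = -17*(-34) = 578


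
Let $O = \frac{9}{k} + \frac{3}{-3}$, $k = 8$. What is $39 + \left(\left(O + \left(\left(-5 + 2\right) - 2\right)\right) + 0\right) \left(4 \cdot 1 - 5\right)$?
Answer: $\frac{351}{8} \approx 43.875$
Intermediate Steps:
$O = \frac{1}{8}$ ($O = \frac{9}{8} + \frac{3}{-3} = 9 \cdot \frac{1}{8} + 3 \left(- \frac{1}{3}\right) = \frac{9}{8} - 1 = \frac{1}{8} \approx 0.125$)
$39 + \left(\left(O + \left(\left(-5 + 2\right) - 2\right)\right) + 0\right) \left(4 \cdot 1 - 5\right) = 39 + \left(\left(\frac{1}{8} + \left(\left(-5 + 2\right) - 2\right)\right) + 0\right) \left(4 \cdot 1 - 5\right) = 39 + \left(\left(\frac{1}{8} - 5\right) + 0\right) \left(4 - 5\right) = 39 + \left(\left(\frac{1}{8} - 5\right) + 0\right) \left(-1\right) = 39 + \left(- \frac{39}{8} + 0\right) \left(-1\right) = 39 - - \frac{39}{8} = 39 + \frac{39}{8} = \frac{351}{8}$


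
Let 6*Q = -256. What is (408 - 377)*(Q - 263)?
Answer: -28427/3 ≈ -9475.7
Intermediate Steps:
Q = -128/3 (Q = (⅙)*(-256) = -128/3 ≈ -42.667)
(408 - 377)*(Q - 263) = (408 - 377)*(-128/3 - 263) = 31*(-917/3) = -28427/3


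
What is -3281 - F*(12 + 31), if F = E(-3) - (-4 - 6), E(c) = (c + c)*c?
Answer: -4485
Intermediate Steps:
E(c) = 2*c**2 (E(c) = (2*c)*c = 2*c**2)
F = 28 (F = 2*(-3)**2 - (-4 - 6) = 2*9 - 1*(-10) = 18 + 10 = 28)
-3281 - F*(12 + 31) = -3281 - 28*(12 + 31) = -3281 - 28*43 = -3281 - 1*1204 = -3281 - 1204 = -4485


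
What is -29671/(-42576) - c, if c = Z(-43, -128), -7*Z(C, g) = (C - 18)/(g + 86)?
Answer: 1886735/2086224 ≈ 0.90438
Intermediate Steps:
Z(C, g) = -(-18 + C)/(7*(86 + g)) (Z(C, g) = -(C - 18)/(7*(g + 86)) = -(-18 + C)/(7*(86 + g)))
c = -61/294 (c = (18 - 1*(-43))/(7*(86 - 128)) = (⅐)*(18 + 43)/(-42) = (⅐)*(-1/42)*61 = -61/294 ≈ -0.20748)
-29671/(-42576) - c = -29671/(-42576) - 1*(-61/294) = -29671*(-1/42576) + 61/294 = 29671/42576 + 61/294 = 1886735/2086224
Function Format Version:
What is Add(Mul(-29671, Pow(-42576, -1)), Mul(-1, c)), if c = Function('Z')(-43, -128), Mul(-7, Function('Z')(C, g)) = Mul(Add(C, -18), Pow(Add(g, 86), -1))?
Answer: Rational(1886735, 2086224) ≈ 0.90438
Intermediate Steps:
Function('Z')(C, g) = Mul(Rational(-1, 7), Pow(Add(86, g), -1), Add(-18, C)) (Function('Z')(C, g) = Mul(Rational(-1, 7), Mul(Add(C, -18), Pow(Add(g, 86), -1))) = Mul(Rational(-1, 7), Mul(Add(-18, C), Pow(Add(86, g), -1))) = Mul(Rational(-1, 7), Mul(Pow(Add(86, g), -1), Add(-18, C))) = Mul(Rational(-1, 7), Pow(Add(86, g), -1), Add(-18, C)))
c = Rational(-61, 294) (c = Mul(Rational(1, 7), Pow(Add(86, -128), -1), Add(18, Mul(-1, -43))) = Mul(Rational(1, 7), Pow(-42, -1), Add(18, 43)) = Mul(Rational(1, 7), Rational(-1, 42), 61) = Rational(-61, 294) ≈ -0.20748)
Add(Mul(-29671, Pow(-42576, -1)), Mul(-1, c)) = Add(Mul(-29671, Pow(-42576, -1)), Mul(-1, Rational(-61, 294))) = Add(Mul(-29671, Rational(-1, 42576)), Rational(61, 294)) = Add(Rational(29671, 42576), Rational(61, 294)) = Rational(1886735, 2086224)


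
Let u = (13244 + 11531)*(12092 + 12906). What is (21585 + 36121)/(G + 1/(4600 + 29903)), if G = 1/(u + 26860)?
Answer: 137016566984763620/68820757 ≈ 1.9909e+9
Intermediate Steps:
u = 619325450 (u = 24775*24998 = 619325450)
G = 1/619352310 (G = 1/(619325450 + 26860) = 1/619352310 ≈ 1.6146e-9)
(21585 + 36121)/(G + 1/(4600 + 29903)) = (21585 + 36121)/(1/619352310 + 1/(4600 + 29903)) = 57706/(1/619352310 + 1/34503) = 57706/(68820757/2374390305770) = 57706*(2374390305770/68820757) = 137016566984763620/68820757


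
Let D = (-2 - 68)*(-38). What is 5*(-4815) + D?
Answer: -21415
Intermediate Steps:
D = 2660 (D = -70*(-38) = 2660)
5*(-4815) + D = 5*(-4815) + 2660 = -24075 + 2660 = -21415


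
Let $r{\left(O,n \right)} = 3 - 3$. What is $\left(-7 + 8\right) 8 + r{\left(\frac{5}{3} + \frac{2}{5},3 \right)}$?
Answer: $8$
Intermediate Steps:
$r{\left(O,n \right)} = 0$ ($r{\left(O,n \right)} = 3 - 3 = 0$)
$\left(-7 + 8\right) 8 + r{\left(\frac{5}{3} + \frac{2}{5},3 \right)} = \left(-7 + 8\right) 8 + 0 = 1 \cdot 8 + 0 = 8 + 0 = 8$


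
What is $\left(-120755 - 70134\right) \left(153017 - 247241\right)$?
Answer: $17986325136$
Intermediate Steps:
$\left(-120755 - 70134\right) \left(153017 - 247241\right) = \left(-190889\right) \left(-94224\right) = 17986325136$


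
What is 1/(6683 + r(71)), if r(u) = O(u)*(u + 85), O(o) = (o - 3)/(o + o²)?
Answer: 213/1423921 ≈ 0.00014959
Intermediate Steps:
O(o) = (-3 + o)/(o + o²)
r(u) = (-3 + u)*(85 + u)/(u*(1 + u)) (r(u) = ((-3 + u)/(u*(1 + u)))*(u + 85) = ((-3 + u)/(u*(1 + u)))*(85 + u) = (-3 + u)*(85 + u)/(u*(1 + u)))
1/(6683 + r(71)) = 1/(6683 + (-3 + 71)*(85 + 71)/(71*(1 + 71))) = 1/(6683 + (1/71)*68*156/72) = 1/(6683 + (1/71)*(1/72)*68*156) = 1/(6683 + 442/213) = 1/(1423921/213) = 213/1423921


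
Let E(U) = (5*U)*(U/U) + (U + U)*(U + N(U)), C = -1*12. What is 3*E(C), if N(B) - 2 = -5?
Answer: 900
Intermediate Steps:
N(B) = -3 (N(B) = 2 - 5 = -3)
C = -12
E(U) = 5*U + 2*U*(-3 + U) (E(U) = (5*U)*(U/U) + (U + U)*(U - 3) = (5*U)*1 + (2*U)*(-3 + U) = 5*U + 2*U*(-3 + U))
3*E(C) = 3*(-12*(-1 + 2*(-12))) = 3*(-12*(-1 - 24)) = 3*(-12*(-25)) = 3*300 = 900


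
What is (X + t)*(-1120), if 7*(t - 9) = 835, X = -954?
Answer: 924800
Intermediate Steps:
t = 898/7 (t = 9 + (1/7)*835 = 9 + 835/7 = 898/7 ≈ 128.29)
(X + t)*(-1120) = (-954 + 898/7)*(-1120) = -5780/7*(-1120) = 924800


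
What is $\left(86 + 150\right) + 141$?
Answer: $377$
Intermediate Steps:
$\left(86 + 150\right) + 141 = 236 + 141 = 377$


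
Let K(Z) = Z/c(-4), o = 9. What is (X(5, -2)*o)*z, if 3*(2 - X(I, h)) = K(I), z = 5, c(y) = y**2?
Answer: 1365/16 ≈ 85.313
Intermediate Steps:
K(Z) = Z/16 (K(Z) = Z/((-4)**2) = Z/16)
X(I, h) = 2 - I/48
(X(5, -2)*o)*z = ((2 - 1/48*5)*9)*5 = ((2 - 5/48)*9)*5 = ((91/48)*9)*5 = (273/16)*5 = 1365/16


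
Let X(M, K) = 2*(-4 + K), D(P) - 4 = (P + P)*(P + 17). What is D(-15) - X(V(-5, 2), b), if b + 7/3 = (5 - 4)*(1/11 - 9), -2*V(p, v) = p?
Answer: -842/33 ≈ -25.515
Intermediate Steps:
D(P) = 4 + 2*P*(17 + P) (D(P) = 4 + (P + P)*(P + 17) = 4 + (2*P)*(17 + P) = 4 + 2*P*(17 + P))
V(p, v) = -p/2
b = -371/33 (b = -7/3 + (5 - 4)*(1/11 - 9) = -7/3 + 1*(1/11 - 9) = -7/3 + 1*(-98/11) = -7/3 - 98/11 = -371/33 ≈ -11.242)
X(M, K) = -8 + 2*K
D(-15) - X(V(-5, 2), b) = (4 + 2*(-15)**2 + 34*(-15)) - (-8 + 2*(-371/33)) = (4 + 2*225 - 510) - (-8 - 742/33) = (4 + 450 - 510) - 1*(-1006/33) = -56 + 1006/33 = -842/33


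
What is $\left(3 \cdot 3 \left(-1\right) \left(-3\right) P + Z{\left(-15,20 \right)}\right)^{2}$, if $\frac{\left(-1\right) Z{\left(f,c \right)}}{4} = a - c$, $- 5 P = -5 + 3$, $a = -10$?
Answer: $\frac{427716}{25} \approx 17109.0$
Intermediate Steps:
$P = \frac{2}{5}$ ($P = - \frac{-5 + 3}{5} = \left(- \frac{1}{5}\right) \left(-2\right) = \frac{2}{5} \approx 0.4$)
$Z{\left(f,c \right)} = 40 + 4 c$ ($Z{\left(f,c \right)} = - 4 \left(-10 - c\right) = 40 + 4 c$)
$\left(3 \cdot 3 \left(-1\right) \left(-3\right) P + Z{\left(-15,20 \right)}\right)^{2} = \left(3 \cdot 3 \left(-1\right) \left(-3\right) \frac{2}{5} + \left(40 + 4 \cdot 20\right)\right)^{2} = \left(9 \cdot 3 \cdot \frac{2}{5} + \left(40 + 80\right)\right)^{2} = \left(9 \cdot \frac{6}{5} + 120\right)^{2} = \left(\frac{54}{5} + 120\right)^{2} = \left(\frac{654}{5}\right)^{2} = \frac{427716}{25}$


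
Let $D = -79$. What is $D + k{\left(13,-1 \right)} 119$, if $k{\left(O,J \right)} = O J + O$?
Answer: $-79$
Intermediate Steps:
$k{\left(O,J \right)} = O + J O$ ($k{\left(O,J \right)} = J O + O = O + J O$)
$D + k{\left(13,-1 \right)} 119 = -79 + 13 \left(1 - 1\right) 119 = -79 + 13 \cdot 0 \cdot 119 = -79 + 0 \cdot 119 = -79 + 0 = -79$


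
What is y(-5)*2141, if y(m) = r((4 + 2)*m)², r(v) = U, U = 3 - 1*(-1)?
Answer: 34256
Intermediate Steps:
U = 4 (U = 3 + 1 = 4)
r(v) = 4
y(m) = 16 (y(m) = 4² = 16)
y(-5)*2141 = 16*2141 = 34256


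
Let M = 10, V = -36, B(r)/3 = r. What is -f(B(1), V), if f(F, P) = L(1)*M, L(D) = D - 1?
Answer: 0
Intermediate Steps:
L(D) = -1 + D
B(r) = 3*r
f(F, P) = 0 (f(F, P) = (-1 + 1)*10 = 0*10 = 0)
-f(B(1), V) = -1*0 = 0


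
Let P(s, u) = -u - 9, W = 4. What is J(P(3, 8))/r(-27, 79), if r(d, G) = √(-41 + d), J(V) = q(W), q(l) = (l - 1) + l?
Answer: -7*I*√17/34 ≈ -0.84888*I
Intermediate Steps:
P(s, u) = -9 - u
q(l) = -1 + 2*l (q(l) = (-1 + l) + l = -1 + 2*l)
J(V) = 7 (J(V) = -1 + 2*4 = -1 + 8 = 7)
J(P(3, 8))/r(-27, 79) = 7/(√(-41 - 27)) = 7/(√(-68)) = 7/((2*I*√17)) = 7*(-I*√17/34) = -7*I*√17/34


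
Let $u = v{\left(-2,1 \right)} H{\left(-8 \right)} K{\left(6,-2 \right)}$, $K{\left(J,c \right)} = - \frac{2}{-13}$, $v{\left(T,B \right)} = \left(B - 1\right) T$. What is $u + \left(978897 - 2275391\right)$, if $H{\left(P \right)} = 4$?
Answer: $-1296494$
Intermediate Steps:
$v{\left(T,B \right)} = T \left(-1 + B\right)$ ($v{\left(T,B \right)} = \left(-1 + B\right) T = T \left(-1 + B\right)$)
$K{\left(J,c \right)} = \frac{2}{13}$ ($K{\left(J,c \right)} = \left(-2\right) \left(- \frac{1}{13}\right) = \frac{2}{13}$)
$u = 0$ ($u = - 2 \left(-1 + 1\right) 4 \cdot \frac{2}{13} = \left(-2\right) 0 \cdot 4 \cdot \frac{2}{13} = 0 \cdot 4 \cdot \frac{2}{13} = 0 \cdot \frac{2}{13} = 0$)
$u + \left(978897 - 2275391\right) = 0 + \left(978897 - 2275391\right) = 0 - 1296494 = -1296494$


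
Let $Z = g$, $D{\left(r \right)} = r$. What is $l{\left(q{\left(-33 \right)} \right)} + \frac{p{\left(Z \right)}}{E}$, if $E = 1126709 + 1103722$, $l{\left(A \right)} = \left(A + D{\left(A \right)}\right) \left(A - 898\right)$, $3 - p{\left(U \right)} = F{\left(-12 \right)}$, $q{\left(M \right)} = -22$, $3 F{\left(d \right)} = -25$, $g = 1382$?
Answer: $\frac{270863540674}{6691293} \approx 40480.0$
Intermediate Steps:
$F{\left(d \right)} = - \frac{25}{3}$ ($F{\left(d \right)} = \frac{1}{3} \left(-25\right) = - \frac{25}{3}$)
$Z = 1382$
$p{\left(U \right)} = \frac{34}{3}$ ($p{\left(U \right)} = 3 - - \frac{25}{3} = 3 + \frac{25}{3} = \frac{34}{3}$)
$l{\left(A \right)} = 2 A \left(-898 + A\right)$ ($l{\left(A \right)} = \left(A + A\right) \left(A - 898\right) = 2 A \left(-898 + A\right)$)
$E = 2230431$
$l{\left(q{\left(-33 \right)} \right)} + \frac{p{\left(Z \right)}}{E} = 2 \left(-22\right) \left(-898 - 22\right) + \frac{34}{3 \cdot 2230431} = 2 \left(-22\right) \left(-920\right) + \frac{34}{3} \cdot \frac{1}{2230431} = 40480 + \frac{34}{6691293} = \frac{270863540674}{6691293}$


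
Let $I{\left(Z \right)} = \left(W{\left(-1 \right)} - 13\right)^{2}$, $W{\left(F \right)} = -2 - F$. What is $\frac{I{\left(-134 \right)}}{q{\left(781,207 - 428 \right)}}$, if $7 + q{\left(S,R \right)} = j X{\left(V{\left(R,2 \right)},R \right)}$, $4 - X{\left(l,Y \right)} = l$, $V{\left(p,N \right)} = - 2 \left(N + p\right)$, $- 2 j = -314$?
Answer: $- \frac{28}{9735} \approx -0.0028762$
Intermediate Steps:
$j = 157$ ($j = \left(- \frac{1}{2}\right) \left(-314\right) = 157$)
$V{\left(p,N \right)} = - 2 N - 2 p$
$X{\left(l,Y \right)} = 4 - l$
$I{\left(Z \right)} = 196$ ($I{\left(Z \right)} = \left(\left(-2 - -1\right) - 13\right)^{2} = \left(\left(-2 + 1\right) - 13\right)^{2} = \left(-1 - 13\right)^{2} = \left(-14\right)^{2} = 196$)
$q{\left(S,R \right)} = 1249 + 314 R$ ($q{\left(S,R \right)} = -7 + 157 \left(4 - \left(\left(-2\right) 2 - 2 R\right)\right) = -7 + 157 \left(4 - \left(-4 - 2 R\right)\right) = -7 + 157 \left(4 + \left(4 + 2 R\right)\right) = -7 + 157 \left(8 + 2 R\right) = -7 + \left(1256 + 314 R\right) = 1249 + 314 R$)
$\frac{I{\left(-134 \right)}}{q{\left(781,207 - 428 \right)}} = \frac{196}{1249 + 314 \left(207 - 428\right)} = \frac{196}{1249 + 314 \left(-221\right)} = \frac{196}{1249 - 69394} = \frac{196}{-68145} = 196 \left(- \frac{1}{68145}\right) = - \frac{28}{9735}$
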